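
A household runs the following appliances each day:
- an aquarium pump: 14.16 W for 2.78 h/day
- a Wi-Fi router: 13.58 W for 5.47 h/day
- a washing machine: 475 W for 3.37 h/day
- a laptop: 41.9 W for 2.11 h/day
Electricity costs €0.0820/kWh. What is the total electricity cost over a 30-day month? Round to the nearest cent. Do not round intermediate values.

€4.43

aquarium pump: 14.16 W × 2.78 h × 30 d = 1,181 Wh = 1.181 kWh
Wi-Fi router: 13.58 W × 5.47 h × 30 d = 2,228 Wh = 2.228 kWh
washing machine: 475 W × 3.37 h × 30 d = 48,022 Wh = 48.02 kWh
laptop: 41.9 W × 2.11 h × 30 d = 2,652 Wh = 2.652 kWh
Total energy = 1.181 + 2.228 + 48.02 + 2.652 = 54.08 kWh
Cost = 54.08 kWh × €0.0820 = €4.43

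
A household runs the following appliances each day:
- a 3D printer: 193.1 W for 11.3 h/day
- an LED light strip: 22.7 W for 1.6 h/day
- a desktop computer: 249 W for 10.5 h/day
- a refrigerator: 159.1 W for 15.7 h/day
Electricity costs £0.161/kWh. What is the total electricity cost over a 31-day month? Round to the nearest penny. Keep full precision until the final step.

3D printer: 193.1 W × 11.3 h × 31 d = 67,643 Wh = 67.64 kWh
LED light strip: 22.7 W × 1.6 h × 31 d = 1,126 Wh = 1.126 kWh
desktop computer: 249 W × 10.5 h × 31 d = 81,050 Wh = 81.05 kWh
refrigerator: 159.1 W × 15.7 h × 31 d = 77,434 Wh = 77.43 kWh
Total energy = 67.64 + 1.126 + 81.05 + 77.43 = 227.3 kWh
Cost = 227.3 kWh × £0.161 = £36.59

£36.59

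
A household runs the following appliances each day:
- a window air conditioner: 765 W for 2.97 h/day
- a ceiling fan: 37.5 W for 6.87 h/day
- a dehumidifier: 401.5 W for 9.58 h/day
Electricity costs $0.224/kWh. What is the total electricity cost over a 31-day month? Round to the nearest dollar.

$44

window air conditioner: 765 W × 2.97 h × 31 d = 70,434 Wh = 70.43 kWh
ceiling fan: 37.5 W × 6.87 h × 31 d = 7,986 Wh = 7.986 kWh
dehumidifier: 401.5 W × 9.58 h × 31 d = 119,237 Wh = 119.2 kWh
Total energy = 70.43 + 7.986 + 119.2 = 197.7 kWh
Cost = 197.7 kWh × $0.224 = $44.28 ≈ $44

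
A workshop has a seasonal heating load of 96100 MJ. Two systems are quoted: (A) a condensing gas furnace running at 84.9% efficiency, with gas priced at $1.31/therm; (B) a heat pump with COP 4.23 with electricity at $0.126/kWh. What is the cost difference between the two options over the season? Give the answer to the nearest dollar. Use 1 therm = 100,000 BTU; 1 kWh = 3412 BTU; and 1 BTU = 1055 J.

$610

Heat load = 96100 MJ = 96,100,000,000 J / 1055 = 91,090,047 BTU
Gas: input = 91,090,047 / 0.849 = 107,290,986 BTU = 1,073 therm → 1,073 × $1.31 = $1,405.51
Heat pump: 91,090,047 BTU / 3412 = 26,700 kWh heat; / 4.23 = 6,311 kWh in → × $0.126 = $795.23
Difference = |$1,405.51 − $795.23| = $610.28 ≈ $610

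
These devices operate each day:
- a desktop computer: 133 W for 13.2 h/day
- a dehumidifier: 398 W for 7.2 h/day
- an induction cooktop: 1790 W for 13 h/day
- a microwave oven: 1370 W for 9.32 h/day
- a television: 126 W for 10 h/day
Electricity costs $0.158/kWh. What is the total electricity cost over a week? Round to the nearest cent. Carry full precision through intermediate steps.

$46.36

desktop computer: 133 W × 13.2 h × 7 d = 12,289 Wh = 12.29 kWh
dehumidifier: 398 W × 7.2 h × 7 d = 20,059 Wh = 20.06 kWh
induction cooktop: 1790 W × 13 h × 7 d = 162,890 Wh = 162.9 kWh
microwave oven: 1370 W × 9.32 h × 7 d = 89,379 Wh = 89.38 kWh
television: 126 W × 10 h × 7 d = 8,820 Wh = 8.82 kWh
Total energy = 12.29 + 20.06 + 162.9 + 89.38 + 8.82 = 293.4 kWh
Cost = 293.4 kWh × $0.158 = $46.36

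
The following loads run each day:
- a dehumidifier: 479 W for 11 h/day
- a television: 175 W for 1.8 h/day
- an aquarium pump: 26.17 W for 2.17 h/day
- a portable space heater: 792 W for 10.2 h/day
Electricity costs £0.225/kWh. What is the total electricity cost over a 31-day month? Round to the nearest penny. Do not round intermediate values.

dehumidifier: 479 W × 11 h × 31 d = 163,339 Wh = 163.3 kWh
television: 175 W × 1.8 h × 31 d = 9,765 Wh = 9.765 kWh
aquarium pump: 26.17 W × 2.17 h × 31 d = 1,760 Wh = 1.76 kWh
portable space heater: 792 W × 10.2 h × 31 d = 250,430 Wh = 250.4 kWh
Total energy = 163.3 + 9.765 + 1.76 + 250.4 = 425.3 kWh
Cost = 425.3 kWh × £0.225 = £95.69

£95.69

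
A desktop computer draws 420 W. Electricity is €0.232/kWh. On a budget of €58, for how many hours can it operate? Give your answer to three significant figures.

Energy budget = €58 / €0.232 per kWh = 250 kWh = 250,000 Wh
Runtime = 250,000 Wh / 420 W = 595.2 h

595 h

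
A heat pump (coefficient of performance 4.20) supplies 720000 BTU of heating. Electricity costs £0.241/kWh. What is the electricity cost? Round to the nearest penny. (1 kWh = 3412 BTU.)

£12.11

Heat delivered = 720,000 BTU / 3412 = 211 kWh
Electrical input = 211 kWh / 4.20 = 50.24 kWh
Cost = 50.24 × £0.241/kWh = £12.11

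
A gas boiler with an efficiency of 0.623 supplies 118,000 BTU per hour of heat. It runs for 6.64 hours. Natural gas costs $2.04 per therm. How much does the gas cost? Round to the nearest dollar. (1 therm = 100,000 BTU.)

Heat delivered = 118,000 BTU/h × 6.64 h = 783,520 BTU
Gas input = 783,520 / 0.623 = 1,257,657 BTU
= 1,257,657 / 100,000 = 12.58 therm
Cost = 12.58 × $2.04/therm = $25.66 ≈ $26

$26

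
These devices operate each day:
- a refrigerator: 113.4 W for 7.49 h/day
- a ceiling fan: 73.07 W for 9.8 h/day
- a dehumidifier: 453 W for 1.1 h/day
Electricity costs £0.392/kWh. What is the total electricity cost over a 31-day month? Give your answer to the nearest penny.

£25.08

refrigerator: 113.4 W × 7.49 h × 31 d = 26,330 Wh = 26.33 kWh
ceiling fan: 73.07 W × 9.8 h × 31 d = 22,199 Wh = 22.2 kWh
dehumidifier: 453 W × 1.1 h × 31 d = 15,447 Wh = 15.45 kWh
Total energy = 26.33 + 22.2 + 15.45 = 63.98 kWh
Cost = 63.98 kWh × £0.392 = £25.08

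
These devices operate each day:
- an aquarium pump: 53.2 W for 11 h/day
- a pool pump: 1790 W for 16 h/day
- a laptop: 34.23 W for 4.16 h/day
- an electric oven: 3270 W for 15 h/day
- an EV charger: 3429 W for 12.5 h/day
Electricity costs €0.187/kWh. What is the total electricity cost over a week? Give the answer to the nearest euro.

€159

aquarium pump: 53.2 W × 11 h × 7 d = 4,096 Wh = 4.096 kWh
pool pump: 1790 W × 16 h × 7 d = 200,480 Wh = 200.5 kWh
laptop: 34.23 W × 4.16 h × 7 d = 997 Wh = 0.9968 kWh
electric oven: 3270 W × 15 h × 7 d = 343,350 Wh = 343.4 kWh
EV charger: 3429 W × 12.5 h × 7 d = 300,038 Wh = 300 kWh
Total energy = 4.096 + 200.5 + 0.9968 + 343.4 + 300 = 849 kWh
Cost = 849 kWh × €0.187 = €158.76 ≈ €159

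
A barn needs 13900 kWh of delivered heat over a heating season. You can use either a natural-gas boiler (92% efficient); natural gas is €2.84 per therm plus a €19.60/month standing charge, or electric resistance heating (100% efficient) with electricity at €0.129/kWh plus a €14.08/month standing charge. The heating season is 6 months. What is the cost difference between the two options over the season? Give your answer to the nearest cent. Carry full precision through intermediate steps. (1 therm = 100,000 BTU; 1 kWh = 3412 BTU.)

Heat load = 13900 kWh × 3412 = 47,426,800 BTU
Gas: input = 47,426,800 / 0.92 = 51,550,870 BTU = 515.5 therm → 515.5 × €2.84 = €1,464.04; + 6 × €19.60 standing = €1,581.64
Electric: 47,426,800 BTU / 3412 = 13,900 kWh → × €0.129 = €1,793.10; + 6 × €14.08 standing = €1,877.58
Difference = |€1,581.64 − €1,877.58| = €295.94

€295.94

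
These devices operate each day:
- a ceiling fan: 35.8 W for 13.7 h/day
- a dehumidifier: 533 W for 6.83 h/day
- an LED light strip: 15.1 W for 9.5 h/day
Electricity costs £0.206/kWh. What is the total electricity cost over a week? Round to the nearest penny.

ceiling fan: 35.8 W × 13.7 h × 7 d = 3,433 Wh = 3.433 kWh
dehumidifier: 533 W × 6.83 h × 7 d = 25,483 Wh = 25.48 kWh
LED light strip: 15.1 W × 9.5 h × 7 d = 1,004 Wh = 1.004 kWh
Total energy = 3.433 + 25.48 + 1.004 = 29.92 kWh
Cost = 29.92 kWh × £0.206 = £6.16

£6.16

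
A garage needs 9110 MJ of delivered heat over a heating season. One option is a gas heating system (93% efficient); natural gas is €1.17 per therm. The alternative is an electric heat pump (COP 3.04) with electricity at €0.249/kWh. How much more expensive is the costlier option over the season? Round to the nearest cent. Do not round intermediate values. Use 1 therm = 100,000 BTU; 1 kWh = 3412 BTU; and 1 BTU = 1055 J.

Heat load = 9110 MJ = 9,110,000,000 J / 1055 = 8,635,071 BTU
Gas: input = 8,635,071 / 0.93 = 9,285,023 BTU = 92.85 therm → 92.85 × €1.17 = €108.63
Heat pump: 8,635,071 BTU / 3412 = 2,531 kWh heat; / 3.04 = 832.5 kWh in → × €0.249 = €207.29
Difference = |€108.63 − €207.29| = €98.66

€98.66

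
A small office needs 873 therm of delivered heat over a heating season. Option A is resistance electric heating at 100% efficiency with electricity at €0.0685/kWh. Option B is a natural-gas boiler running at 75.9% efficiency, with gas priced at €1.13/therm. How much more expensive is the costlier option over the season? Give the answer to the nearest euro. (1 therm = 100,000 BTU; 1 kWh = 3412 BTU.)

Heat load = 873 therm × 100,000 = 87,300,000 BTU
Gas: input = 87,300,000 / 0.759 = 115,019,763 BTU = 1,150 therm → 1,150 × €1.13 = €1,299.72
Electric: 87,300,000 BTU / 3412 = 25,590 kWh → × €0.0685 = €1,752.65
Difference = |€1,299.72 − €1,752.65| = €452.93 ≈ €453

€453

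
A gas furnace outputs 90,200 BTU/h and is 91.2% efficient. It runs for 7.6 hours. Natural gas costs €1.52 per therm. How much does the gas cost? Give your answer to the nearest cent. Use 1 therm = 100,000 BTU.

€11.43

Heat delivered = 90,200 BTU/h × 7.6 h = 685,520 BTU
Gas input = 685,520 / 0.912 = 751,667 BTU
= 751,667 / 100,000 = 7.517 therm
Cost = 7.517 × €1.52/therm = €11.43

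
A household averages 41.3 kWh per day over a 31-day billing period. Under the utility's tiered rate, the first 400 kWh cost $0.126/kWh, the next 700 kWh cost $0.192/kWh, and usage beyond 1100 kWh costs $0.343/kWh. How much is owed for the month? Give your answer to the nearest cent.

$246.64

Usage = 41.3 kWh/day × 31 days = 1280.3 kWh
First 400 kWh × $0.126 = $50.40
Next 700 kWh × $0.192 = $134.40
Remaining 180.3 kWh × $0.343 = $61.84
Total = $246.64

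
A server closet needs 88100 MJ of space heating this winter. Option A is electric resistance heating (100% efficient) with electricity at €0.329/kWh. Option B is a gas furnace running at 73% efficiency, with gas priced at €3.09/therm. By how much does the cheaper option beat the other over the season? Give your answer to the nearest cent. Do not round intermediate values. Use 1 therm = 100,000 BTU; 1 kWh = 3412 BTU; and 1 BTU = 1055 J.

Heat load = 88100 MJ = 88,100,000,000 J / 1055 = 83,507,109 BTU
Gas: input = 83,507,109 / 0.73 = 114,393,300 BTU = 1,144 therm → 1,144 × €3.09 = €3,534.75
Electric: 83,507,109 BTU / 3412 = 24,470 kWh → × €0.329 = €8,052.12
Difference = |€3,534.75 − €8,052.12| = €4,517.37

€4517.37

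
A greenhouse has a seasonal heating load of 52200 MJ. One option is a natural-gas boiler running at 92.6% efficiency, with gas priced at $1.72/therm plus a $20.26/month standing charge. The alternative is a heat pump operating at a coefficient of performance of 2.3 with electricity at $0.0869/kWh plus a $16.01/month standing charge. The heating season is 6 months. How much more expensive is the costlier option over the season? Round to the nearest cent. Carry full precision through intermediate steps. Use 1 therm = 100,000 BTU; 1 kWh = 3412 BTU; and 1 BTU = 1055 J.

$396.64

Heat load = 52200 MJ = 52,200,000,000 J / 1055 = 49,478,673 BTU
Gas: input = 49,478,673 / 0.926 = 53,432,692 BTU = 534.3 therm → 534.3 × $1.72 = $919.04; + 6 × $20.26 standing = $1,040.60
Heat pump: 49,478,673 BTU / 3412 = 14,500 kWh heat; / 2.3 = 6,305 kWh in → × $0.0869 = $547.90; + 6 × $16.01 standing = $643.96
Difference = |$1,040.60 − $643.96| = $396.64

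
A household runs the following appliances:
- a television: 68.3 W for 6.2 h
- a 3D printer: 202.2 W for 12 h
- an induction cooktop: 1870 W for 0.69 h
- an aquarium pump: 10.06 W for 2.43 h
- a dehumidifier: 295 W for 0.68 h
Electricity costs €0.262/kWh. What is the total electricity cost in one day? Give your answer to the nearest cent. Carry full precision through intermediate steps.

€1.14

television: 68.3 W × 6.2 h = 423 Wh = 0.4235 kWh
3D printer: 202.2 W × 12 h = 2,426 Wh = 2.426 kWh
induction cooktop: 1870 W × 0.69 h = 1,290 Wh = 1.29 kWh
aquarium pump: 10.06 W × 2.43 h = 24 Wh = 0.02445 kWh
dehumidifier: 295 W × 0.68 h = 201 Wh = 0.2006 kWh
Total energy = 0.4235 + 2.426 + 1.29 + 0.02445 + 0.2006 = 4.365 kWh
Cost = 4.365 kWh × €0.262 = €1.14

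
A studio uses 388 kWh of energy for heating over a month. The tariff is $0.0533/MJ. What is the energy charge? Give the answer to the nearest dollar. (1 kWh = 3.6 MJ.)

388 kWh × (3.6 MJ/kWh) = 1,397 MJ
Cost = 1,397 MJ × $0.0533/MJ = $74.45 ≈ $74

$74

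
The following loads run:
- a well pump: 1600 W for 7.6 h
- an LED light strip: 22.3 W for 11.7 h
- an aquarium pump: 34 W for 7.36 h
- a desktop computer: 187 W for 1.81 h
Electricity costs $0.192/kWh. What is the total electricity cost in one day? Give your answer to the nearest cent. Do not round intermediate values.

well pump: 1600 W × 7.6 h = 12,160 Wh = 12.16 kWh
LED light strip: 22.3 W × 11.7 h = 261 Wh = 0.2609 kWh
aquarium pump: 34 W × 7.36 h = 250 Wh = 0.2502 kWh
desktop computer: 187 W × 1.81 h = 338 Wh = 0.3385 kWh
Total energy = 12.16 + 0.2609 + 0.2502 + 0.3385 = 13.01 kWh
Cost = 13.01 kWh × $0.192 = $2.50

$2.50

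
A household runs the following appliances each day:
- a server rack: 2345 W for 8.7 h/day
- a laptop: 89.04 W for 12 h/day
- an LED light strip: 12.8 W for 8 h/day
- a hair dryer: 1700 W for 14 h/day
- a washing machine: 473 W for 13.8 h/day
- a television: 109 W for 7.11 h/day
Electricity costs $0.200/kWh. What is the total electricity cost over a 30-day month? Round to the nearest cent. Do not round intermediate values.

$316.05

server rack: 2345 W × 8.7 h × 30 d = 612,045 Wh = 612 kWh
laptop: 89.04 W × 12 h × 30 d = 32,054 Wh = 32.05 kWh
LED light strip: 12.8 W × 8 h × 30 d = 3,072 Wh = 3.072 kWh
hair dryer: 1700 W × 14 h × 30 d = 714,000 Wh = 714 kWh
washing machine: 473 W × 13.8 h × 30 d = 195,822 Wh = 195.8 kWh
television: 109 W × 7.11 h × 30 d = 23,250 Wh = 23.25 kWh
Total energy = 612 + 32.05 + 3.072 + 714 + 195.8 + 23.25 = 1,580 kWh
Cost = 1,580 kWh × $0.200 = $316.05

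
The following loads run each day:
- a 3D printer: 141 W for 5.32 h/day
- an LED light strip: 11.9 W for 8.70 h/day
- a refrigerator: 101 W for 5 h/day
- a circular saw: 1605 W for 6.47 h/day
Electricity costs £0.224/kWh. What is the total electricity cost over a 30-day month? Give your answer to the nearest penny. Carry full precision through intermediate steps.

3D printer: 141 W × 5.32 h × 30 d = 22,504 Wh = 22.5 kWh
LED light strip: 11.9 W × 8.70 h × 30 d = 3,106 Wh = 3.106 kWh
refrigerator: 101 W × 5 h × 30 d = 15,150 Wh = 15.15 kWh
circular saw: 1605 W × 6.47 h × 30 d = 311,530 Wh = 311.5 kWh
Total energy = 22.5 + 3.106 + 15.15 + 311.5 = 352.3 kWh
Cost = 352.3 kWh × £0.224 = £78.91

£78.91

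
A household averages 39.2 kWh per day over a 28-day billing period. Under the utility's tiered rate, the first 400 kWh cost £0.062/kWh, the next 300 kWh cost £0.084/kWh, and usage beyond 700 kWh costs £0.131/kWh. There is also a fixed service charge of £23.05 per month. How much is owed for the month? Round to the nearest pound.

Usage = 39.2 kWh/day × 28 days = 1097.6 kWh
First 400 kWh × £0.062 = £24.80
Next 300 kWh × £0.084 = £25.20
Remaining 397.6 kWh × £0.131 = £52.09
Energy charge = £102.09; + service £23.05 = £125.14 ≈ £125

£125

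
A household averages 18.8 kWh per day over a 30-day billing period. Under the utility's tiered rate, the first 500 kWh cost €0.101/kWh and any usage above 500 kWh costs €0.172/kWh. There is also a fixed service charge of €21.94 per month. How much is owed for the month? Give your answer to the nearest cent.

Usage = 18.8 kWh/day × 30 days = 564 kWh
First 500 kWh × €0.101 = €50.50
Remaining 64 kWh × €0.172 = €11.01
Energy charge = €61.51; + service €21.94 = €83.45

€83.45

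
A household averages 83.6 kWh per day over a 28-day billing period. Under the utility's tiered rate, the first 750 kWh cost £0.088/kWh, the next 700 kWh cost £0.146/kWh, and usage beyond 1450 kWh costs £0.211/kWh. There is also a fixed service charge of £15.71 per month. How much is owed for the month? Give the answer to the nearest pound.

£372

Usage = 83.6 kWh/day × 28 days = 2340.8 kWh
First 750 kWh × £0.088 = £66.00
Next 700 kWh × £0.146 = £102.20
Remaining 890.8 kWh × £0.211 = £187.96
Energy charge = £356.16; + service £15.71 = £371.87 ≈ £372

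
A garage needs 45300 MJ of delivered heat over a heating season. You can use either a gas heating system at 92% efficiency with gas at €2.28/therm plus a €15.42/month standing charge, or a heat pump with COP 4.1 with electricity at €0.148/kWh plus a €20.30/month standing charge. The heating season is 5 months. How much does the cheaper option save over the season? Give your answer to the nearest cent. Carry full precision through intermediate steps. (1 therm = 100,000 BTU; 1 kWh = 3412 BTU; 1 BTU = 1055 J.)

€585.45

Heat load = 45300 MJ = 45,300,000,000 J / 1055 = 42,938,389 BTU
Gas: input = 42,938,389 / 0.92 = 46,672,162 BTU = 466.7 therm → 466.7 × €2.28 = €1,064.13; + 5 × €15.42 standing = €1,141.23
Heat pump: 42,938,389 BTU / 3412 = 12,580 kWh heat; / 4.1 = 3,069 kWh in → × €0.148 = €454.27; + 5 × €20.30 standing = €555.77
Difference = |€1,141.23 − €555.77| = €585.45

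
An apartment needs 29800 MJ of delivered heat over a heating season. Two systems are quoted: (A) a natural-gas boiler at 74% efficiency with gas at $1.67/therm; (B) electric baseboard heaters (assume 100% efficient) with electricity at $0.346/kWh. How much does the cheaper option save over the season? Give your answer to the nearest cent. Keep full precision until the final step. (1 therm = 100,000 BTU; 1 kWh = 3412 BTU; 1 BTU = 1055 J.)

Heat load = 29800 MJ = 29,800,000,000 J / 1055 = 28,246,445 BTU
Gas: input = 28,246,445 / 0.74 = 38,170,872 BTU = 381.7 therm → 381.7 × $1.67 = $637.45
Electric: 28,246,445 BTU / 3412 = 8,279 kWh → × $0.346 = $2,864.38
Difference = |$637.45 − $2,864.38| = $2,226.93

$2226.93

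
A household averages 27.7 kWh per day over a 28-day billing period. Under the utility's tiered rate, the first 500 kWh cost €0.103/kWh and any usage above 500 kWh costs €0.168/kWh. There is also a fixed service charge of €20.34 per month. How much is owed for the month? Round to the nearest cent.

€118.14

Usage = 27.7 kWh/day × 28 days = 775.6 kWh
First 500 kWh × €0.103 = €51.50
Remaining 275.6 kWh × €0.168 = €46.30
Energy charge = €97.80; + service €20.34 = €118.14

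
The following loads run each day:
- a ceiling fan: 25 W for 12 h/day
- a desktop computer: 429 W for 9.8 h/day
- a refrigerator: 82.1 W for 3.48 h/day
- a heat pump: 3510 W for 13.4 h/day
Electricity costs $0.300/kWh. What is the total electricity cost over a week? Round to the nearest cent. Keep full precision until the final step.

ceiling fan: 25 W × 12 h × 7 d = 2,100 Wh = 2.1 kWh
desktop computer: 429 W × 9.8 h × 7 d = 29,429 Wh = 29.43 kWh
refrigerator: 82.1 W × 3.48 h × 7 d = 2,000 Wh = 2 kWh
heat pump: 3510 W × 13.4 h × 7 d = 329,238 Wh = 329.2 kWh
Total energy = 2.1 + 29.43 + 2 + 329.2 = 362.8 kWh
Cost = 362.8 kWh × $0.300 = $108.83

$108.83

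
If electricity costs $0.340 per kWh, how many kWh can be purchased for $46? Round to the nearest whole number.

$46 / $0.340 per kWh = 135.3 kWh

135 kWh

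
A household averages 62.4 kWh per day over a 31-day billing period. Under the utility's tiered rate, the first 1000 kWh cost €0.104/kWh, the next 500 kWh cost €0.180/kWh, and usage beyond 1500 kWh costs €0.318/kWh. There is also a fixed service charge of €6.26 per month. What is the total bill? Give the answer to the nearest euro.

Usage = 62.4 kWh/day × 31 days = 1934.4 kWh
First 1000 kWh × €0.104 = €104.00
Next 500 kWh × €0.180 = €90.00
Remaining 434.4 kWh × €0.318 = €138.14
Energy charge = €332.14; + service €6.26 = €338.40 ≈ €338

€338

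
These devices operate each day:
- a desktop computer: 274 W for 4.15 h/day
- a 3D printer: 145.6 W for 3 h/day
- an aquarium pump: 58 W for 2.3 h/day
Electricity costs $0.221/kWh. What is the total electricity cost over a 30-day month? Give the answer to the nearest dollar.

desktop computer: 274 W × 4.15 h × 30 d = 34,113 Wh = 34.11 kWh
3D printer: 145.6 W × 3 h × 30 d = 13,104 Wh = 13.1 kWh
aquarium pump: 58 W × 2.3 h × 30 d = 4,002 Wh = 4.002 kWh
Total energy = 34.11 + 13.1 + 4.002 = 51.22 kWh
Cost = 51.22 kWh × $0.221 = $11.32 ≈ $11

$11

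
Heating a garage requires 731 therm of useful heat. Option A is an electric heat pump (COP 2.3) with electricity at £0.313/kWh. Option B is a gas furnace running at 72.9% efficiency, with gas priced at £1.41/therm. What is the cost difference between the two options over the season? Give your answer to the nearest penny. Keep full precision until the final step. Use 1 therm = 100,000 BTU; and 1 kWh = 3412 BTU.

£1501.71

Heat load = 731 therm × 100,000 = 73,100,000 BTU
Gas: input = 73,100,000 / 0.729 = 100,274,348 BTU = 1,003 therm → 1,003 × £1.41 = £1,413.87
Heat pump: 73,100,000 BTU / 3412 = 21,420 kWh heat; / 2.3 = 9,315 kWh in → × £0.313 = £2,915.58
Difference = |£1,413.87 − £2,915.58| = £1,501.71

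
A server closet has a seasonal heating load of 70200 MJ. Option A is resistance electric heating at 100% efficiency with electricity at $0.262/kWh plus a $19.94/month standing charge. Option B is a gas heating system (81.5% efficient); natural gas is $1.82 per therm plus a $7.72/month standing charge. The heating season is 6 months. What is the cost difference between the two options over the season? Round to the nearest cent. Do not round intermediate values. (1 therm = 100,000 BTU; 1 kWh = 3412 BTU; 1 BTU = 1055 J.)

$3696.87

Heat load = 70200 MJ = 70,200,000,000 J / 1055 = 66,540,284 BTU
Gas: input = 66,540,284 / 0.815 = 81,644,521 BTU = 816.4 therm → 816.4 × $1.82 = $1,485.93; + 6 × $7.72 standing = $1,532.25
Electric: 66,540,284 BTU / 3412 = 19,500 kWh → × $0.262 = $5,109.48; + 6 × $19.94 standing = $5,229.12
Difference = |$1,532.25 − $5,229.12| = $3,696.87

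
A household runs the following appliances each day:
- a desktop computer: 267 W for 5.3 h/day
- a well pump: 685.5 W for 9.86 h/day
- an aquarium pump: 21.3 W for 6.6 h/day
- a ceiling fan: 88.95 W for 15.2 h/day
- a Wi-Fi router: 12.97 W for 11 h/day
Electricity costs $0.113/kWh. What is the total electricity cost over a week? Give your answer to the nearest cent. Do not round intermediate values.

$7.76

desktop computer: 267 W × 5.3 h × 7 d = 9,906 Wh = 9.906 kWh
well pump: 685.5 W × 9.86 h × 7 d = 47,313 Wh = 47.31 kWh
aquarium pump: 21.3 W × 6.6 h × 7 d = 984 Wh = 0.9841 kWh
ceiling fan: 88.95 W × 15.2 h × 7 d = 9,464 Wh = 9.464 kWh
Wi-Fi router: 12.97 W × 11 h × 7 d = 999 Wh = 0.9987 kWh
Total energy = 9.906 + 47.31 + 0.9841 + 9.464 + 0.9987 = 68.67 kWh
Cost = 68.67 kWh × $0.113 = $7.76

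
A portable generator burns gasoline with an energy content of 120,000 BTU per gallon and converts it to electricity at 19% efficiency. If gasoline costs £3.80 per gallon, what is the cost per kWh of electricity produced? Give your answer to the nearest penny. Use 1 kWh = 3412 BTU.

£0.57

Electrical output per gallon = 120,000 BTU × 0.19 / 3412 BTU/kWh = 6.682 kWh
Cost per kWh = £3.80 / 6.682 kWh = £0.569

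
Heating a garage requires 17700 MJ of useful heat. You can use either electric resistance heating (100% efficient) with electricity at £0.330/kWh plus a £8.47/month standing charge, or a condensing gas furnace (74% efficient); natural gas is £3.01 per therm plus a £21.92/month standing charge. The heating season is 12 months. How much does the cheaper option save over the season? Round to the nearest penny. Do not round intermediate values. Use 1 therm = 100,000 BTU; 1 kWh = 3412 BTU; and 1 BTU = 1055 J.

£778.83

Heat load = 17700 MJ = 17,700,000,000 J / 1055 = 16,777,251 BTU
Gas: input = 16,777,251 / 0.740 = 22,671,961 BTU = 226.7 therm → 226.7 × £3.01 = £682.43; + 12 × £21.92 standing = £945.47
Electric: 16,777,251 BTU / 3412 = 4,917 kWh → × £0.330 = £1,622.65; + 12 × £8.47 standing = £1,724.29
Difference = |£945.47 − £1,724.29| = £778.83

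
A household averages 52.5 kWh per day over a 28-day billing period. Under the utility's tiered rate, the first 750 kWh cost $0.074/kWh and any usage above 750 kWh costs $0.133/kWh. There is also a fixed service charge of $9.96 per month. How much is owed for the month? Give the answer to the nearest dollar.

Usage = 52.5 kWh/day × 28 days = 1470 kWh
First 750 kWh × $0.074 = $55.50
Remaining 720 kWh × $0.133 = $95.76
Energy charge = $151.26; + service $9.96 = $161.22 ≈ $161

$161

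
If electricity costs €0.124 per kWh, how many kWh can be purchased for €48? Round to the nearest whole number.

387 kWh

€48 / €0.124 per kWh = 387.1 kWh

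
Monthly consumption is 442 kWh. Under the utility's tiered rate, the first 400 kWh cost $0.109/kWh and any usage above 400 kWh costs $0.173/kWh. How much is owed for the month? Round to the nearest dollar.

$51

First 400 kWh × $0.109 = $43.60
Remaining 42 kWh × $0.173 = $7.27
Total = $50.87 ≈ $51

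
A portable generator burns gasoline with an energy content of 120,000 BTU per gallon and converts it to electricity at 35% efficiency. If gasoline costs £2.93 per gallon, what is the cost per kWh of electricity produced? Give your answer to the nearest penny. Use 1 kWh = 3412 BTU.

£0.24

Electrical output per gallon = 120,000 BTU × 0.35 / 3412 BTU/kWh = 12.31 kWh
Cost per kWh = £2.93 / 12.31 kWh = £0.238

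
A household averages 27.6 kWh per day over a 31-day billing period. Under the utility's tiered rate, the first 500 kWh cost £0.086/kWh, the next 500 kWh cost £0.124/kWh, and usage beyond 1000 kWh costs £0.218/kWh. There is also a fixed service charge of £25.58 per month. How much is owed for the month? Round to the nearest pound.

Usage = 27.6 kWh/day × 31 days = 855.6 kWh
First 500 kWh × £0.086 = £43.00
Next 355.6 kWh × £0.124 = £44.09
Remaining tier: 0 kWh (not reached)
Energy charge = £87.09; + service £25.58 = £112.67 ≈ £113

£113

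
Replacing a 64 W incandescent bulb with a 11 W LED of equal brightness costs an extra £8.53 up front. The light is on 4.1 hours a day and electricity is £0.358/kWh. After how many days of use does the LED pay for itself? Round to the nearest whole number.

Power saved = 64 − 11 = 53 W
Daily energy saved = 53 W × 4.1 h = 217.3 Wh = 0.2173 kWh
Daily savings = 0.2173 × £0.358 = £0.0778
Payback = £8.53 / £0.0778 per day = 109.6 days

110 days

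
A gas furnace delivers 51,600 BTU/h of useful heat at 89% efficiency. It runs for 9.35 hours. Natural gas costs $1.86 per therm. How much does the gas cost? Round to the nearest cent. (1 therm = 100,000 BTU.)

Heat delivered = 51,600 BTU/h × 9.35 h = 482,460 BTU
Gas input = 482,460 / 0.89 = 542,090 BTU
= 542,090 / 100,000 = 5.421 therm
Cost = 5.421 × $1.86/therm = $10.08

$10.08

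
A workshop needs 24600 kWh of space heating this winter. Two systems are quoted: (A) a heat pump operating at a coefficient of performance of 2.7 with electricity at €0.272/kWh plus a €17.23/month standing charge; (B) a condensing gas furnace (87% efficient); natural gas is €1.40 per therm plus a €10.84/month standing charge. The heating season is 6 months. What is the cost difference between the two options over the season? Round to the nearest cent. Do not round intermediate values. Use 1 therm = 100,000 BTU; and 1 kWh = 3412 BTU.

€1165.88

Heat load = 24600 kWh × 3412 = 83,935,200 BTU
Gas: input = 83,935,200 / 0.87 = 96,477,241 BTU = 964.8 therm → 964.8 × €1.40 = €1,350.68; + 6 × €10.84 standing = €1,415.72
Heat pump: 83,935,200 BTU / 3412 = 24,600 kWh heat; / 2.7 = 9,111 kWh in → × €0.272 = €2,478.22; + 6 × €17.23 standing = €2,581.60
Difference = |€1,415.72 − €2,581.60| = €1,165.88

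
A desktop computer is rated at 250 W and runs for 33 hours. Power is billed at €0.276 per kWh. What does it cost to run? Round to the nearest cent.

Energy = 250 W × 33 h = 8,250 Wh = 8.25 kWh
Cost = 8.25 kWh × €0.276/kWh = €2.28

€2.28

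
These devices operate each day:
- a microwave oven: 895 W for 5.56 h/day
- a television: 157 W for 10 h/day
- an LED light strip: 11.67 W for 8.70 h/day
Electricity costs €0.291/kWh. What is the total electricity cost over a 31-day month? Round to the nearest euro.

microwave oven: 895 W × 5.56 h × 31 d = 154,262 Wh = 154.3 kWh
television: 157 W × 10 h × 31 d = 48,670 Wh = 48.67 kWh
LED light strip: 11.67 W × 8.70 h × 31 d = 3,147 Wh = 3.147 kWh
Total energy = 154.3 + 48.67 + 3.147 = 206.1 kWh
Cost = 206.1 kWh × €0.291 = €59.97 ≈ €60

€60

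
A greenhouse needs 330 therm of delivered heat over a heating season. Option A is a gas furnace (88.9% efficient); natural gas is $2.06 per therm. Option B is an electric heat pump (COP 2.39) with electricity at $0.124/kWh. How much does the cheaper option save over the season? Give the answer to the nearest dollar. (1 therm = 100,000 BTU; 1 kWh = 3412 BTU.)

$263

Heat load = 330 therm × 100,000 = 33,000,000 BTU
Gas: input = 33,000,000 / 0.889 = 37,120,360 BTU = 371.2 therm → 371.2 × $2.06 = $764.68
Heat pump: 33,000,000 BTU / 3412 = 9,672 kWh heat; / 2.39 = 4,047 kWh in → × $0.124 = $501.80
Difference = |$764.68 − $501.80| = $262.88 ≈ $263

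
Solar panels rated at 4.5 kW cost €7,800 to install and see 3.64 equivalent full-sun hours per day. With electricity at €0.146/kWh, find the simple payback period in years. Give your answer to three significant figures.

Daily generation = 4.5 kW × 3.64 h = 16.38 kWh
Annual generation = 16.38 × 365 = 5978.7 kWh
Annual savings = 5978.7 × €0.146 = €872.89
Payback = €7,800 / €872.89 = 8.94 years

8.94 years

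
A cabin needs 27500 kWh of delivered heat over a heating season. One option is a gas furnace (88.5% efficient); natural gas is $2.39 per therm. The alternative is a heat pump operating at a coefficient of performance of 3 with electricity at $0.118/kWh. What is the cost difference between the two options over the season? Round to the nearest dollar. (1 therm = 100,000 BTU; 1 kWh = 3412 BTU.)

Heat load = 27500 kWh × 3412 = 93,830,000 BTU
Gas: input = 93,830,000 / 0.885 = 106,022,599 BTU = 1,060 therm → 1,060 × $2.39 = $2,533.94
Heat pump: 93,830,000 BTU / 3412 = 27,500 kWh heat; / 3 = 9,167 kWh in → × $0.118 = $1,081.67
Difference = |$2,533.94 − $1,081.67| = $1,452.27 ≈ $1452

$1452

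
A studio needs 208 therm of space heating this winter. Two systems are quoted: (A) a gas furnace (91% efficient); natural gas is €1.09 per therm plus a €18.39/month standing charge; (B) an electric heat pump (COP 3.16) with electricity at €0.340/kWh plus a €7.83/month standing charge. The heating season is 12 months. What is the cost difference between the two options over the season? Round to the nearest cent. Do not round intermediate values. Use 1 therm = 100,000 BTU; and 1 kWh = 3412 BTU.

Heat load = 208 therm × 100,000 = 20,800,000 BTU
Gas: input = 20,800,000 / 0.91 = 22,857,143 BTU = 228.6 therm → 228.6 × €1.09 = €249.14; + 12 × €18.39 standing = €469.82
Heat pump: 20,800,000 BTU / 3412 = 6,096 kWh heat; / 3.16 = 1,929 kWh in → × €0.340 = €655.91; + 12 × €7.83 standing = €749.87
Difference = |€469.82 − €749.87| = €280.05

€280.05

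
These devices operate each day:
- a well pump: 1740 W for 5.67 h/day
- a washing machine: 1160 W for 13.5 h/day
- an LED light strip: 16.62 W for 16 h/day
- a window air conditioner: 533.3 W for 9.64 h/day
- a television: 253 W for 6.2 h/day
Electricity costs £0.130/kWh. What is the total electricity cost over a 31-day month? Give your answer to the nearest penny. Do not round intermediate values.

£130.98

well pump: 1740 W × 5.67 h × 31 d = 305,840 Wh = 305.8 kWh
washing machine: 1160 W × 13.5 h × 31 d = 485,460 Wh = 485.5 kWh
LED light strip: 16.62 W × 16 h × 31 d = 8,244 Wh = 8.244 kWh
window air conditioner: 533.3 W × 9.64 h × 31 d = 159,371 Wh = 159.4 kWh
television: 253 W × 6.2 h × 31 d = 48,627 Wh = 48.63 kWh
Total energy = 305.8 + 485.5 + 8.244 + 159.4 + 48.63 = 1,008 kWh
Cost = 1,008 kWh × £0.130 = £130.98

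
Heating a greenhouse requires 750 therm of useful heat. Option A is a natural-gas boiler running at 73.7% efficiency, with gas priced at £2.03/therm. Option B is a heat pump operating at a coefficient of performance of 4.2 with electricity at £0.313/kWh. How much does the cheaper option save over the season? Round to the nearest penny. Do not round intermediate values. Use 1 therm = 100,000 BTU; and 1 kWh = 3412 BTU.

Heat load = 750 therm × 100,000 = 75,000,000 BTU
Gas: input = 75,000,000 / 0.737 = 101,763,908 BTU = 1,018 therm → 1,018 × £2.03 = £2,065.81
Heat pump: 75,000,000 BTU / 3412 = 21,980 kWh heat; / 4.2 = 5,234 kWh in → × £0.313 = £1,638.13
Difference = |£2,065.81 − £1,638.13| = £427.68

£427.68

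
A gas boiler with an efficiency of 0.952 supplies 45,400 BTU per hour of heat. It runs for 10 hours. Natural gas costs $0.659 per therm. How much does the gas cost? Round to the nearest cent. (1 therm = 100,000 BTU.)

Heat delivered = 45,400 BTU/h × 10 h = 454,000 BTU
Gas input = 454,000 / 0.952 = 476,891 BTU
= 476,891 / 100,000 = 4.769 therm
Cost = 4.769 × $0.659/therm = $3.14

$3.14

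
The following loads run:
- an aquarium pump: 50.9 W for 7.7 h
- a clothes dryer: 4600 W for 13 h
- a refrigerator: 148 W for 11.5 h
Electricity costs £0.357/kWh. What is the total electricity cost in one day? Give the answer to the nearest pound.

aquarium pump: 50.9 W × 7.7 h = 392 Wh = 0.3919 kWh
clothes dryer: 4600 W × 13 h = 59,800 Wh = 59.8 kWh
refrigerator: 148 W × 11.5 h = 1,702 Wh = 1.702 kWh
Total energy = 0.3919 + 59.8 + 1.702 = 61.89 kWh
Cost = 61.89 kWh × £0.357 = £22.10 ≈ £22

£22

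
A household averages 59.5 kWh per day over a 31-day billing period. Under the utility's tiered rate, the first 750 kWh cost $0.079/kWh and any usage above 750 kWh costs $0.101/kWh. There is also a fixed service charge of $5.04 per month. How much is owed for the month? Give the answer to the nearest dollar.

$175

Usage = 59.5 kWh/day × 31 days = 1844.5 kWh
First 750 kWh × $0.079 = $59.25
Remaining 1094.5 kWh × $0.101 = $110.54
Energy charge = $169.79; + service $5.04 = $174.83 ≈ $175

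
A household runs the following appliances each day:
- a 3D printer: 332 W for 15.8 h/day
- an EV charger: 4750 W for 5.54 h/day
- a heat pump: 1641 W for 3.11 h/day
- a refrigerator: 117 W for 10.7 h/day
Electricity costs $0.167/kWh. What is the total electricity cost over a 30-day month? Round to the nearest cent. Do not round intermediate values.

3D printer: 332 W × 15.8 h × 30 d = 157,368 Wh = 157.4 kWh
EV charger: 4750 W × 5.54 h × 30 d = 789,450 Wh = 789.5 kWh
heat pump: 1641 W × 3.11 h × 30 d = 153,105 Wh = 153.1 kWh
refrigerator: 117 W × 10.7 h × 30 d = 37,557 Wh = 37.56 kWh
Total energy = 157.4 + 789.5 + 153.1 + 37.56 = 1,137 kWh
Cost = 1,137 kWh × $0.167 = $189.96

$189.96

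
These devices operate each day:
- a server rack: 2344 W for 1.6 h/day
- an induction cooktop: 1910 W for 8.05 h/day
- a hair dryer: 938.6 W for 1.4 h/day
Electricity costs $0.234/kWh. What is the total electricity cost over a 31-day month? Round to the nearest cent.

$148.27

server rack: 2344 W × 1.6 h × 31 d = 116,262 Wh = 116.3 kWh
induction cooktop: 1910 W × 8.05 h × 31 d = 476,641 Wh = 476.6 kWh
hair dryer: 938.6 W × 1.4 h × 31 d = 40,735 Wh = 40.74 kWh
Total energy = 116.3 + 476.6 + 40.74 = 633.6 kWh
Cost = 633.6 kWh × $0.234 = $148.27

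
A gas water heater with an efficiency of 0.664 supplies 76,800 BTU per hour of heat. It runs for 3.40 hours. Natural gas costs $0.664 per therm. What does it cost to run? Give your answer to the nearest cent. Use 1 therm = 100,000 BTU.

$2.61

Heat delivered = 76,800 BTU/h × 3.40 h = 261,120 BTU
Gas input = 261,120 / 0.664 = 393,253 BTU
= 393,253 / 100,000 = 3.933 therm
Cost = 3.933 × $0.664/therm = $2.61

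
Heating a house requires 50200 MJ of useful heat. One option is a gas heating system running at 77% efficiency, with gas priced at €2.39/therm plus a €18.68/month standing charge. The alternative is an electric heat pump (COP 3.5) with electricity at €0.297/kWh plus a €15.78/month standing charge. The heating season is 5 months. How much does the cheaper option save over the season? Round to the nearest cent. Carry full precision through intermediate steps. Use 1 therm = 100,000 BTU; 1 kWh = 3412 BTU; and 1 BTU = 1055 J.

€308.03

Heat load = 50200 MJ = 50,200,000,000 J / 1055 = 47,582,938 BTU
Gas: input = 47,582,938 / 0.77 = 61,796,024 BTU = 618 therm → 618 × €2.39 = €1,476.92; + 5 × €18.68 standing = €1,570.32
Heat pump: 47,582,938 BTU / 3412 = 13,950 kWh heat; / 3.5 = 3,985 kWh in → × €0.297 = €1,183.40; + 5 × €15.78 standing = €1,262.30
Difference = |€1,570.32 − €1,262.30| = €308.03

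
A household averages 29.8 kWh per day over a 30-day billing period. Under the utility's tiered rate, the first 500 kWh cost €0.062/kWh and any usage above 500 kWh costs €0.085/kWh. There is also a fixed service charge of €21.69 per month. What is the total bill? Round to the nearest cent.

€86.18

Usage = 29.8 kWh/day × 30 days = 894 kWh
First 500 kWh × €0.062 = €31.00
Remaining 394 kWh × €0.085 = €33.49
Energy charge = €64.49; + service €21.69 = €86.18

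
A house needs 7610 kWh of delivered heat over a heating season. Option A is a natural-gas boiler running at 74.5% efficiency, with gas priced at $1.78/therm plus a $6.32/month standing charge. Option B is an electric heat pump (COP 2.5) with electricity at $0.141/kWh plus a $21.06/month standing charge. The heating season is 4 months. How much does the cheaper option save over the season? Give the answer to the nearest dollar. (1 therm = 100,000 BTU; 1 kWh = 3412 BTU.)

Heat load = 7610 kWh × 3412 = 25,965,320 BTU
Gas: input = 25,965,320 / 0.745 = 34,852,779 BTU = 348.5 therm → 348.5 × $1.78 = $620.38; + 4 × $6.32 standing = $645.66
Heat pump: 25,965,320 BTU / 3412 = 7,610 kWh heat; / 2.5 = 3,044 kWh in → × $0.141 = $429.20; + 4 × $21.06 standing = $513.44
Difference = |$645.66 − $513.44| = $132.22 ≈ $132

$132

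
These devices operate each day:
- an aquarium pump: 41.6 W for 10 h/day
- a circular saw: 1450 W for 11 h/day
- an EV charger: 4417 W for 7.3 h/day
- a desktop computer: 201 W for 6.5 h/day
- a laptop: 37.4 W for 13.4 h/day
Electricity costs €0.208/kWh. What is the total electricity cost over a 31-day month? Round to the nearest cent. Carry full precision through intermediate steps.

aquarium pump: 41.6 W × 10 h × 31 d = 12,896 Wh = 12.9 kWh
circular saw: 1450 W × 11 h × 31 d = 494,450 Wh = 494.4 kWh
EV charger: 4417 W × 7.3 h × 31 d = 999,567 Wh = 999.6 kWh
desktop computer: 201 W × 6.5 h × 31 d = 40,502 Wh = 40.5 kWh
laptop: 37.4 W × 13.4 h × 31 d = 15,536 Wh = 15.54 kWh
Total energy = 12.9 + 494.4 + 999.6 + 40.5 + 15.54 = 1,563 kWh
Cost = 1,563 kWh × €0.208 = €325.09

€325.09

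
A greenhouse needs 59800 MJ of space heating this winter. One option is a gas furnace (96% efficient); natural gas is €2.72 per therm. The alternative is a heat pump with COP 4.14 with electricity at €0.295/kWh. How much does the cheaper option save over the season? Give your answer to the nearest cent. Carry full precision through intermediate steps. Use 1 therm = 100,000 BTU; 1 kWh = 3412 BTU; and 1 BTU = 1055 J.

Heat load = 59800 MJ = 59,800,000,000 J / 1055 = 56,682,464 BTU
Gas: input = 56,682,464 / 0.96 = 59,044,234 BTU = 590.4 therm → 590.4 × €2.72 = €1,606.00
Heat pump: 56,682,464 BTU / 3412 = 16,610 kWh heat; / 4.14 = 4,013 kWh in → × €0.295 = €1,183.75
Difference = |€1,606.00 − €1,183.75| = €422.25

€422.25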